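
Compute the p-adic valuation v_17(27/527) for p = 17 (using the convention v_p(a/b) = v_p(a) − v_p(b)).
v_17(27/527) = -1

Factor powers of 17 from the numerator and denominator of the reduced fraction: 27 = 17^0 · 27 and 527 = 17^1 · 31. Apply v_p(a/b) = v_p(a) − v_p(b): v_17(27/527) = 0 − 1 = -1.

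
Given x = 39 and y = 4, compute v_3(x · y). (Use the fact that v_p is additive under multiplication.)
v_3(156) = 1

v_p(x) = 1 (factor: 39 = 3^1 · 13); v_p(y) = 0 (factor: 4 = 3^0 · 4). Additivity: v_p(xy) = v_p(x) + v_p(y) = 1 + 0 = 1. (Direct check: xy = 156 = 3^1 · (52).)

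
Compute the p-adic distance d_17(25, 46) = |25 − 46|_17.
d_17(25, 46) = 1

Step 1 — x − y = 25 − 46 = -21. Step 2 — v_17(-21) = 0 (factor: -21 = −(17^0 · 21); the sign does not affect v_p). Step 3 — |x − y|_17 = 17^{0} = 1.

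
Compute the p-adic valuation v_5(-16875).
v_5(-16875) = 4

v_5(n) is the largest exponent k such that 5^k divides n. Factor out: -16875 = -5^4 · 27. (Sign doesn't affect v_p.) So v_5(-16875) = 4.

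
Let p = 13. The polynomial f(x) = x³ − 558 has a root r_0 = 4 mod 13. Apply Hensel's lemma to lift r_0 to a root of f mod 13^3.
r_2 = 641 (mod 2197)

Hensel: r_{i+1} = r_i − f(r_i)/f′(r_i) mod 13^{i+2}, where f′(x) = 3x². Iterate:
  r_0 = 4 (mod 13)
  r_1 = 134 (mod 169)
  r_2 = 641 (mod 2197)
Final: r = 641 with f(r) ≡ 0 mod 13^3.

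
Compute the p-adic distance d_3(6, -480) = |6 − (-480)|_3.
d_3(6, -480) = 1/243

Step 1 — x − y = 6 − (-480) = 486. Step 2 — v_3(486) = 5 (factor: 486 = (3^5 · 2); the sign does not affect v_p). Step 3 — |x − y|_3 = 3^{-5} = 1/243.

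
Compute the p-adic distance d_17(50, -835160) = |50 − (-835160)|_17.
d_17(50, -835160) = 1/83521

Step 1 — x − y = 50 − (-835160) = 835210. Step 2 — v_17(835210) = 4 (factor: 835210 = (17^4 · 10); the sign does not affect v_p). Step 3 — |x − y|_17 = 17^{-4} = 1/83521.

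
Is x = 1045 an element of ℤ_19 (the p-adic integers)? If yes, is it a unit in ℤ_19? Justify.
x ∈ ℤ_19 but not a unit; v_19(x) = 1 > 0

ℤ_19 = {x ∈ ℚ_19 : v_19(x) ≥ 0} and ℤ_19^× = {x ∈ ℤ_19 : v_19(x) = 0}. Here v_19(1045) = v_19(num) − v_19(den) = 1; compare against these criteria.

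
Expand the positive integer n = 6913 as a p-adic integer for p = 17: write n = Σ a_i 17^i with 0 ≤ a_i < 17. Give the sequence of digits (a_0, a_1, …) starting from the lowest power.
(a_0, a_1, …) = (11, 15, 6, 1)

Repeated division by 17 gives the digits low-to-high: 6913 = 11 + 15·17^1 + 6·17^2 + 1·17^3. Digit sequence: (11, 15, 6, 1).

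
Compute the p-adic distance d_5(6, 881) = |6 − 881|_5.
d_5(6, 881) = 1/125

Step 1 — x − y = 6 − 881 = -875. Step 2 — v_5(-875) = 3 (factor: -875 = −(5^3 · 7); the sign does not affect v_p). Step 3 — |x − y|_5 = 5^{-3} = 1/125.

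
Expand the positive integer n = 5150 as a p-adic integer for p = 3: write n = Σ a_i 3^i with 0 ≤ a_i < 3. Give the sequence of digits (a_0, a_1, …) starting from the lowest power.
(a_0, a_1, …) = (2, 0, 2, 1, 0, 0, 1, 2)

Repeated division by 3 gives the digits low-to-high: 5150 = 2 + 2·3^2 + 1·3^3 + 1·3^6 + 2·3^7. Digit sequence: (2, 0, 2, 1, 0, 0, 1, 2).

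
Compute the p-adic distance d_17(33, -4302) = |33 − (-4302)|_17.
d_17(33, -4302) = 1/289

Step 1 — x − y = 33 − (-4302) = 4335. Step 2 — v_17(4335) = 2 (factor: 4335 = (17^2 · 15); the sign does not affect v_p). Step 3 — |x − y|_17 = 17^{-2} = 1/289.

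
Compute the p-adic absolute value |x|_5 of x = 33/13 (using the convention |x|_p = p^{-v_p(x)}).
|33/13|_5 = 1

Step 1 — compute v_5(x) by factoring powers of 5 out of the numerator and denominator: v_5(33/13) = 0. Step 2 — apply |x|_p = p^{-v_p(x)} = 5^{0} = 1.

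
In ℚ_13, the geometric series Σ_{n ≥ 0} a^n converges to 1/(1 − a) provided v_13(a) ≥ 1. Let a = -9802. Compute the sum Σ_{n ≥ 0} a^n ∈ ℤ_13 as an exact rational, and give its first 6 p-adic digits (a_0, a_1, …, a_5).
Σ a^n = 1/(1 − a) = 1/9803;  first 6 digits = (1, 0, 7, 8, 9, 11)

v_13(a) = 2 ≥ 1, so the series converges in ℤ_13 to 1/(1 − a) = 1/(1 − (-9802)) = 1/9803. Expand this rational in ℤ_13: compute digits iteratively via d_i = x_i mod 13, x_{i+1} = (x_i − d_i)/13. The first 6 digits are (1, 0, 7, 8, 9, 11).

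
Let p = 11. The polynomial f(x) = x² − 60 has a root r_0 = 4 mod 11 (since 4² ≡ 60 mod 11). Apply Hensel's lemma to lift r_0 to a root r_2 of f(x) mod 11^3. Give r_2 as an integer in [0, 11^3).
r_2 = 796 (mod 1331)

Hensel's recurrence: r_{i+1} = r_i − f(r_i)·(f′(r_i))^{-1} mod 11^{i+2}, with f′(x) = 2x. Iterate:
  r_0 = 4 (mod 11)
  r_1 = 70 (mod 121)
  r_2 = 796 (mod 1331)
Final: r_2 = 796, and one checks f(r_2) ≡ 0 mod 11^3.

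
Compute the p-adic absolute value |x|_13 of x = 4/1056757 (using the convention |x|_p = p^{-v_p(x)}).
|4/1056757|_13 = 28561

Step 1 — compute v_13(x) by factoring powers of 13 out of the numerator and denominator: v_13(4/1056757) = -4. Step 2 — apply |x|_p = p^{-v_p(x)} = 13^{4} = 28561.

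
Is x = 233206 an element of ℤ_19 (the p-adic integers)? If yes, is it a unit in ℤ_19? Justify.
x ∈ ℤ_19 but not a unit; v_19(x) = 3 > 0

ℤ_19 = {x ∈ ℚ_19 : v_19(x) ≥ 0} and ℤ_19^× = {x ∈ ℤ_19 : v_19(x) = 0}. Here v_19(233206) = v_19(num) − v_19(den) = 3; compare against these criteria.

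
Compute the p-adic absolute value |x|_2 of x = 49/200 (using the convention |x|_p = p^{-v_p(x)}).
|49/200|_2 = 8

Step 1 — compute v_2(x) by factoring powers of 2 out of the numerator and denominator: v_2(49/200) = -3. Step 2 — apply |x|_p = p^{-v_p(x)} = 2^{3} = 8.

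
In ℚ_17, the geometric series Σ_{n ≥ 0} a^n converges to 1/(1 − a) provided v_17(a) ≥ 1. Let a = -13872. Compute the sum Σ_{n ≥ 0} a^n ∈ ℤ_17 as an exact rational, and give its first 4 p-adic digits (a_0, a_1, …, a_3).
Σ a^n = 1/(1 − a) = 1/13873;  first 4 digits = (1, 0, 3, 14)

v_17(a) = 2 ≥ 1, so the series converges in ℤ_17 to 1/(1 − a) = 1/(1 − (-13872)) = 1/13873. Expand this rational in ℤ_17: compute digits iteratively via d_i = x_i mod 17, x_{i+1} = (x_i − d_i)/17. The first 4 digits are (1, 0, 3, 14).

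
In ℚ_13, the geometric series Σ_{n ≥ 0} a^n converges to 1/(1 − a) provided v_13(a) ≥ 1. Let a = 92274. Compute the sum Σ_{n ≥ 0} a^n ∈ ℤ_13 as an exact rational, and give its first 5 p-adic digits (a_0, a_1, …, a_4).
Σ a^n = 1/(1 − a) = -1/92273;  first 5 digits = (1, 0, 0, 3, 3)

v_13(a) = 3 ≥ 1, so the series converges in ℤ_13 to 1/(1 − a) = 1/(1 − 92274) = -1/92273. Expand this rational in ℤ_13: compute digits iteratively via d_i = x_i mod 13, x_{i+1} = (x_i − d_i)/13. The first 5 digits are (1, 0, 0, 3, 3).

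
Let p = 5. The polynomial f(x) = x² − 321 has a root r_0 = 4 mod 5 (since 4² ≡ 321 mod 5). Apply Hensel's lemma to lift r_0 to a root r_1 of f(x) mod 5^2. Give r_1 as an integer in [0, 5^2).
r_1 = 14 (mod 25)

Hensel's recurrence: r_{i+1} = r_i − f(r_i)·(f′(r_i))^{-1} mod 5^{i+2}, with f′(x) = 2x. Iterate:
  r_0 = 4 (mod 5)
  r_1 = 14 (mod 25)
Final: r_1 = 14, and one checks f(r_1) ≡ 0 mod 5^2.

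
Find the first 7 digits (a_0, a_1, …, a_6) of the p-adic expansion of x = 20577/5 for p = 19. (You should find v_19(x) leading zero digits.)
(a_0, …, a_6) = (0, 0, 0, 12, 7, 11, 7)

v_19(20577/5) = 3, so a_0 = ... = a_2 = 0. Factor out: x = 19^3 · u with u = 3/5 a unit in ℤ_19. Expand u iteratively via a_{v+i} = u_i mod 19, u_{i+1} = (u_i − a_{v+i})/19:
  u_0 = 3/5;  a_3 = 12;  u_1 = (u_0 − 12)/19 = -3/5
  u_1 = -3/5;  a_4 = 7;  u_2 = (u_1 − 7)/19 = -2/5
  u_2 = -2/5;  a_5 = 11;  u_3 = (u_2 − 11)/19 = -3/5
  u_3 = -3/5;  a_6 = 7;  u_4 = (u_3 − 7)/19 = -2/5
Digits: (0, 0, 0, 12, 7, 11, 7).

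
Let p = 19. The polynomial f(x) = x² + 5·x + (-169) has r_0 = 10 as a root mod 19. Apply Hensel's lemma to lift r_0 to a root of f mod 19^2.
r_1 = 314 (mod 361)

Hensel: r_{i+1} = r_i − f(r_i)·(f′(r_i))^{-1} mod 19^{i+2}, f′(x) = 2x + 5. Iterate:
  r_0 = 10 (mod 19)
  r_1 = 314 (mod 361)
Final: r = 314 satisfies f(r) ≡ 0 mod 19^2.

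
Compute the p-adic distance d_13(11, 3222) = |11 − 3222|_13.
d_13(11, 3222) = 1/169

Step 1 — x − y = 11 − 3222 = -3211. Step 2 — v_13(-3211) = 2 (factor: -3211 = −(13^2 · 19); the sign does not affect v_p). Step 3 — |x − y|_13 = 13^{-2} = 1/169.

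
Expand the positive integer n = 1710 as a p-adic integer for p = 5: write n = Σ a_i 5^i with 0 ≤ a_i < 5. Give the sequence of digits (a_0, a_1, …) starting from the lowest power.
(a_0, a_1, …) = (0, 2, 3, 3, 2)

Repeated division by 5 gives the digits low-to-high: 1710 = 2·5^1 + 3·5^2 + 3·5^3 + 2·5^4. Digit sequence: (0, 2, 3, 3, 2).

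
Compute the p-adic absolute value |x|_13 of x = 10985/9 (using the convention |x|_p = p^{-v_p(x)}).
|10985/9|_13 = 1/2197

Step 1 — compute v_13(x) by factoring powers of 13 out of the numerator and denominator: v_13(10985/9) = 3. Step 2 — apply |x|_p = p^{-v_p(x)} = 13^{-3} = 1/2197.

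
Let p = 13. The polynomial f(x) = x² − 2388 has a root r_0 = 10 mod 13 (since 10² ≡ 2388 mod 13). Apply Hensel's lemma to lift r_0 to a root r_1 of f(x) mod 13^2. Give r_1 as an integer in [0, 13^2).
r_1 = 23 (mod 169)

Hensel's recurrence: r_{i+1} = r_i − f(r_i)·(f′(r_i))^{-1} mod 13^{i+2}, with f′(x) = 2x. Iterate:
  r_0 = 10 (mod 13)
  r_1 = 23 (mod 169)
Final: r_1 = 23, and one checks f(r_1) ≡ 0 mod 13^2.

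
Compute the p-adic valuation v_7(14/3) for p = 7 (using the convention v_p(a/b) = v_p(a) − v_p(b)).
v_7(14/3) = 1

Factor powers of 7 from the numerator and denominator of the reduced fraction: 14 = 7^1 · 2 and 3 = 7^0 · 3. Apply v_p(a/b) = v_p(a) − v_p(b): v_7(14/3) = 1 − 0 = 1.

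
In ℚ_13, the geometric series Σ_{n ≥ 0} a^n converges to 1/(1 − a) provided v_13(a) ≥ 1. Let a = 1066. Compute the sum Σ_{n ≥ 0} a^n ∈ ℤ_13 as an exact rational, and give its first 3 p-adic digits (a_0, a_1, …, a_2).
Σ a^n = 1/(1 − a) = -1/1065;  first 3 digits = (1, 4, 9)

v_13(a) = 1 ≥ 1, so the series converges in ℤ_13 to 1/(1 − a) = 1/(1 − 1066) = -1/1065. Expand this rational in ℤ_13: compute digits iteratively via d_i = x_i mod 13, x_{i+1} = (x_i − d_i)/13. The first 3 digits are (1, 4, 9).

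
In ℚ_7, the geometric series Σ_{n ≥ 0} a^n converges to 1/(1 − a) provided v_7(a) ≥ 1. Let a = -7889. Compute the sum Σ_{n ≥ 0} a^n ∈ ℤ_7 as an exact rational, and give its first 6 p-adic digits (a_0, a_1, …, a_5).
Σ a^n = 1/(1 − a) = 1/7890;  first 6 digits = (1, 0, 0, 5, 3, 6)

v_7(a) = 3 ≥ 1, so the series converges in ℤ_7 to 1/(1 − a) = 1/(1 − (-7889)) = 1/7890. Expand this rational in ℤ_7: compute digits iteratively via d_i = x_i mod 7, x_{i+1} = (x_i − d_i)/7. The first 6 digits are (1, 0, 0, 5, 3, 6).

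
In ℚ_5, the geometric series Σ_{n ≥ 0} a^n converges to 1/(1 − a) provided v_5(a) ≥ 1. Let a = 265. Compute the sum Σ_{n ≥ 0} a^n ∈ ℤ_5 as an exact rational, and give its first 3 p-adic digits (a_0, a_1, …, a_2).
Σ a^n = 1/(1 − a) = -1/264;  first 3 digits = (1, 3, 4)

v_5(a) = 1 ≥ 1, so the series converges in ℤ_5 to 1/(1 − a) = 1/(1 − 265) = -1/264. Expand this rational in ℤ_5: compute digits iteratively via d_i = x_i mod 5, x_{i+1} = (x_i − d_i)/5. The first 3 digits are (1, 3, 4).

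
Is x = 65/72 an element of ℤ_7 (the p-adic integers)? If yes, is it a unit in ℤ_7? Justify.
x ∈ ℤ_7^× (unit); v_7(x) = 0

ℤ_7 = {x ∈ ℚ_7 : v_7(x) ≥ 0} and ℤ_7^× = {x ∈ ℤ_7 : v_7(x) = 0}. Here v_7(65/72) = v_7(num) − v_7(den) = 0; compare against these criteria.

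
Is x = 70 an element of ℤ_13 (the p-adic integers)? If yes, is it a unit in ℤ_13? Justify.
x ∈ ℤ_13^× (unit); v_13(x) = 0

ℤ_13 = {x ∈ ℚ_13 : v_13(x) ≥ 0} and ℤ_13^× = {x ∈ ℤ_13 : v_13(x) = 0}. Here v_13(70) = v_13(num) − v_13(den) = 0; compare against these criteria.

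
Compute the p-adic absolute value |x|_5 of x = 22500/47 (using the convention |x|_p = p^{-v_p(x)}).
|22500/47|_5 = 1/625

Step 1 — compute v_5(x) by factoring powers of 5 out of the numerator and denominator: v_5(22500/47) = 4. Step 2 — apply |x|_p = p^{-v_p(x)} = 5^{-4} = 1/625.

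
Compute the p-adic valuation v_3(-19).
v_3(-19) = 0

v_3(n) is the largest exponent k such that 3^k divides n. Factor out: -19 = -3^0 · 19. (Sign doesn't affect v_p.) So v_3(-19) = 0.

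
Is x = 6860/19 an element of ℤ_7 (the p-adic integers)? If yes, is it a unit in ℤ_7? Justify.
x ∈ ℤ_7 but not a unit; v_7(x) = 3 > 0

ℤ_7 = {x ∈ ℚ_7 : v_7(x) ≥ 0} and ℤ_7^× = {x ∈ ℤ_7 : v_7(x) = 0}. Here v_7(6860/19) = v_7(num) − v_7(den) = 3; compare against these criteria.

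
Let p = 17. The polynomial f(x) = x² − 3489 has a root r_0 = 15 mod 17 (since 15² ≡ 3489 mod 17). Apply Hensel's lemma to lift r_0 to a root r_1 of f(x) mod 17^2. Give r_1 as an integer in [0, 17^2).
r_1 = 66 (mod 289)

Hensel's recurrence: r_{i+1} = r_i − f(r_i)·(f′(r_i))^{-1} mod 17^{i+2}, with f′(x) = 2x. Iterate:
  r_0 = 15 (mod 17)
  r_1 = 66 (mod 289)
Final: r_1 = 66, and one checks f(r_1) ≡ 0 mod 17^2.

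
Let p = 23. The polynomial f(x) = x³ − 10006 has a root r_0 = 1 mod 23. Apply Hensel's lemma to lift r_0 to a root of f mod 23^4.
r_3 = 220755 (mod 279841)

Hensel: r_{i+1} = r_i − f(r_i)/f′(r_i) mod 23^{i+2}, where f′(x) = 3x². Iterate:
  r_0 = 1 (mod 23)
  r_1 = 162 (mod 529)
  r_2 = 1749 (mod 12167)
  r_3 = 220755 (mod 279841)
Final: r = 220755 with f(r) ≡ 0 mod 23^4.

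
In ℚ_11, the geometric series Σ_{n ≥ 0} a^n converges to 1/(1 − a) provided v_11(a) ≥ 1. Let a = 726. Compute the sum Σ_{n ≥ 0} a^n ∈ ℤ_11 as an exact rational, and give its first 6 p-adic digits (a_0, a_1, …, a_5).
Σ a^n = 1/(1 − a) = -1/725;  first 6 digits = (1, 0, 6, 0, 3, 3)

v_11(a) = 2 ≥ 1, so the series converges in ℤ_11 to 1/(1 − a) = 1/(1 − 726) = -1/725. Expand this rational in ℤ_11: compute digits iteratively via d_i = x_i mod 11, x_{i+1} = (x_i − d_i)/11. The first 6 digits are (1, 0, 6, 0, 3, 3).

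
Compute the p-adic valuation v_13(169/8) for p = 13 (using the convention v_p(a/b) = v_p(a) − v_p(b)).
v_13(169/8) = 2

Factor powers of 13 from the numerator and denominator of the reduced fraction: 169 = 13^2 · 1 and 8 = 13^0 · 8. Apply v_p(a/b) = v_p(a) − v_p(b): v_13(169/8) = 2 − 0 = 2.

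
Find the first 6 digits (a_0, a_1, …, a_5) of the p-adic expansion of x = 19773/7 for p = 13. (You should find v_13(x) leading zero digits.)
(a_0, …, a_5) = (0, 0, 0, 5, 9, 3)

v_13(19773/7) = 3, so a_0 = ... = a_2 = 0. Factor out: x = 13^3 · u with u = 9/7 a unit in ℤ_13. Expand u iteratively via a_{v+i} = u_i mod 13, u_{i+1} = (u_i − a_{v+i})/13:
  u_0 = 9/7;  a_3 = 5;  u_1 = (u_0 − 5)/13 = -2/7
  u_1 = -2/7;  a_4 = 9;  u_2 = (u_1 − 9)/13 = -5/7
  u_2 = -5/7;  a_5 = 3;  u_3 = (u_2 − 3)/13 = -2/7
Digits: (0, 0, 0, 5, 9, 3).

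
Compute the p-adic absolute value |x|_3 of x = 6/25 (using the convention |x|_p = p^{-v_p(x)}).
|6/25|_3 = 1/3

Step 1 — compute v_3(x) by factoring powers of 3 out of the numerator and denominator: v_3(6/25) = 1. Step 2 — apply |x|_p = p^{-v_p(x)} = 3^{-1} = 1/3.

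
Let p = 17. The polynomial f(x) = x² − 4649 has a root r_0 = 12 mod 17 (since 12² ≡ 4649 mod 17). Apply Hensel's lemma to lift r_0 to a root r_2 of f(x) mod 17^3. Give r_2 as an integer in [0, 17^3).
r_2 = 3463 (mod 4913)

Hensel's recurrence: r_{i+1} = r_i − f(r_i)·(f′(r_i))^{-1} mod 17^{i+2}, with f′(x) = 2x. Iterate:
  r_0 = 12 (mod 17)
  r_1 = 284 (mod 289)
  r_2 = 3463 (mod 4913)
Final: r_2 = 3463, and one checks f(r_2) ≡ 0 mod 17^3.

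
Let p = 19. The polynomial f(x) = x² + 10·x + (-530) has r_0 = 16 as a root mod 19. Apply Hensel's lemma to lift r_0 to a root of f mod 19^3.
r_2 = 6001 (mod 6859)

Hensel: r_{i+1} = r_i − f(r_i)·(f′(r_i))^{-1} mod 19^{i+2}, f′(x) = 2x + 10. Iterate:
  r_0 = 16 (mod 19)
  r_1 = 225 (mod 361)
  r_2 = 6001 (mod 6859)
Final: r = 6001 satisfies f(r) ≡ 0 mod 19^3.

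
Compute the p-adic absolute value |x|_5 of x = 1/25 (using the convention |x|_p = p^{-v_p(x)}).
|1/25|_5 = 25

Step 1 — compute v_5(x) by factoring powers of 5 out of the numerator and denominator: v_5(1/25) = -2. Step 2 — apply |x|_p = p^{-v_p(x)} = 5^{2} = 25.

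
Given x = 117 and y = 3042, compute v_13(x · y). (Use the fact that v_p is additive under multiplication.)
v_13(355914) = 3

v_p(x) = 1 (factor: 117 = 13^1 · 9); v_p(y) = 2 (factor: 3042 = 13^2 · 18). Additivity: v_p(xy) = v_p(x) + v_p(y) = 1 + 2 = 3. (Direct check: xy = 355914 = 13^3 · (162).)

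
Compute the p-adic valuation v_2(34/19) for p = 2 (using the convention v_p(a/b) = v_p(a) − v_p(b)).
v_2(34/19) = 1

Factor powers of 2 from the numerator and denominator of the reduced fraction: 34 = 2^1 · 17 and 19 = 2^0 · 19. Apply v_p(a/b) = v_p(a) − v_p(b): v_2(34/19) = 1 − 0 = 1.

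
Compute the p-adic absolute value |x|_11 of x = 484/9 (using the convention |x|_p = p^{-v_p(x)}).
|484/9|_11 = 1/121

Step 1 — compute v_11(x) by factoring powers of 11 out of the numerator and denominator: v_11(484/9) = 2. Step 2 — apply |x|_p = p^{-v_p(x)} = 11^{-2} = 1/121.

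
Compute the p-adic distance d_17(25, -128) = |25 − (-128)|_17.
d_17(25, -128) = 1/17

Step 1 — x − y = 25 − (-128) = 153. Step 2 — v_17(153) = 1 (factor: 153 = (17^1 · 9); the sign does not affect v_p). Step 3 — |x − y|_17 = 17^{-1} = 1/17.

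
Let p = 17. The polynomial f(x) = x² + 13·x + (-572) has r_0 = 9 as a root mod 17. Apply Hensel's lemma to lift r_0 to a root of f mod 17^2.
r_1 = 77 (mod 289)

Hensel: r_{i+1} = r_i − f(r_i)·(f′(r_i))^{-1} mod 17^{i+2}, f′(x) = 2x + 13. Iterate:
  r_0 = 9 (mod 17)
  r_1 = 77 (mod 289)
Final: r = 77 satisfies f(r) ≡ 0 mod 17^2.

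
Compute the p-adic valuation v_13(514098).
v_13(514098) = 4

v_13(n) is the largest exponent k such that 13^k divides n. Factor out: 514098 = 13^4 · 18. (Sign doesn't affect v_p.) So v_13(514098) = 4.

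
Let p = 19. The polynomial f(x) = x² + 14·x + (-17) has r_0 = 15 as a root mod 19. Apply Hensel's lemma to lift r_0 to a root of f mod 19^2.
r_1 = 186 (mod 361)

Hensel: r_{i+1} = r_i − f(r_i)·(f′(r_i))^{-1} mod 19^{i+2}, f′(x) = 2x + 14. Iterate:
  r_0 = 15 (mod 19)
  r_1 = 186 (mod 361)
Final: r = 186 satisfies f(r) ≡ 0 mod 19^2.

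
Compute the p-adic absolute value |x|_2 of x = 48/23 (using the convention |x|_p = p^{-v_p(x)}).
|48/23|_2 = 1/16

Step 1 — compute v_2(x) by factoring powers of 2 out of the numerator and denominator: v_2(48/23) = 4. Step 2 — apply |x|_p = p^{-v_p(x)} = 2^{-4} = 1/16.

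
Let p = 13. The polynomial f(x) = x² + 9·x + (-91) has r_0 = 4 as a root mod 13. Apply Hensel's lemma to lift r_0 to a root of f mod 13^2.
r_1 = 56 (mod 169)

Hensel: r_{i+1} = r_i − f(r_i)·(f′(r_i))^{-1} mod 13^{i+2}, f′(x) = 2x + 9. Iterate:
  r_0 = 4 (mod 13)
  r_1 = 56 (mod 169)
Final: r = 56 satisfies f(r) ≡ 0 mod 13^2.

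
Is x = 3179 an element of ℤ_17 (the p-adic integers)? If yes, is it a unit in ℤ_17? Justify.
x ∈ ℤ_17 but not a unit; v_17(x) = 2 > 0

ℤ_17 = {x ∈ ℚ_17 : v_17(x) ≥ 0} and ℤ_17^× = {x ∈ ℤ_17 : v_17(x) = 0}. Here v_17(3179) = v_17(num) − v_17(den) = 2; compare against these criteria.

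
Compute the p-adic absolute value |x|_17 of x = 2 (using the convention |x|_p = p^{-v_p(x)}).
|2|_17 = 1

Step 1 — compute v_17(x) by factoring powers of 17 out of the numerator and denominator: v_17(2) = 0. Step 2 — apply |x|_p = p^{-v_p(x)} = 17^{0} = 1.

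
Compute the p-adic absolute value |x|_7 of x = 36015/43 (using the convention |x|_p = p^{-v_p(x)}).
|36015/43|_7 = 1/2401

Step 1 — compute v_7(x) by factoring powers of 7 out of the numerator and denominator: v_7(36015/43) = 4. Step 2 — apply |x|_p = p^{-v_p(x)} = 7^{-4} = 1/2401.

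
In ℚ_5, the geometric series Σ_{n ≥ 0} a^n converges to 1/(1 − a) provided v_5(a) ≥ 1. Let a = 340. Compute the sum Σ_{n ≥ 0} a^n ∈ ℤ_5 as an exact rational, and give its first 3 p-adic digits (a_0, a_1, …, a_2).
Σ a^n = 1/(1 − a) = -1/339;  first 3 digits = (1, 3, 2)

v_5(a) = 1 ≥ 1, so the series converges in ℤ_5 to 1/(1 − a) = 1/(1 − 340) = -1/339. Expand this rational in ℤ_5: compute digits iteratively via d_i = x_i mod 5, x_{i+1} = (x_i − d_i)/5. The first 3 digits are (1, 3, 2).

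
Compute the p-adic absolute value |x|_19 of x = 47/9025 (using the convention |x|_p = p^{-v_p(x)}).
|47/9025|_19 = 361

Step 1 — compute v_19(x) by factoring powers of 19 out of the numerator and denominator: v_19(47/9025) = -2. Step 2 — apply |x|_p = p^{-v_p(x)} = 19^{2} = 361.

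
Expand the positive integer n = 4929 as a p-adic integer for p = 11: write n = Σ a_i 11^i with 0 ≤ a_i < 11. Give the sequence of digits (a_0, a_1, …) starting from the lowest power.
(a_0, a_1, …) = (1, 8, 7, 3)

Repeated division by 11 gives the digits low-to-high: 4929 = 1 + 8·11^1 + 7·11^2 + 3·11^3. Digit sequence: (1, 8, 7, 3).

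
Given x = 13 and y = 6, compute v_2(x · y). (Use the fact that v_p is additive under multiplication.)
v_2(78) = 1

v_p(x) = 0 (factor: 13 = 2^0 · 13); v_p(y) = 1 (factor: 6 = 2^1 · 3). Additivity: v_p(xy) = v_p(x) + v_p(y) = 0 + 1 = 1. (Direct check: xy = 78 = 2^1 · (39).)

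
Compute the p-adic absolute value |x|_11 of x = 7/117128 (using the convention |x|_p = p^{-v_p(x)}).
|7/117128|_11 = 14641

Step 1 — compute v_11(x) by factoring powers of 11 out of the numerator and denominator: v_11(7/117128) = -4. Step 2 — apply |x|_p = p^{-v_p(x)} = 11^{4} = 14641.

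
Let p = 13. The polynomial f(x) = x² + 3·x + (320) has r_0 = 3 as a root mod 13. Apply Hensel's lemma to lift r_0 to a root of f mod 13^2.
r_1 = 3 (mod 169)

Hensel: r_{i+1} = r_i − f(r_i)·(f′(r_i))^{-1} mod 13^{i+2}, f′(x) = 2x + 3. Iterate:
  r_0 = 3 (mod 13)
  r_1 = 3 (mod 169)
Final: r = 3 satisfies f(r) ≡ 0 mod 13^2.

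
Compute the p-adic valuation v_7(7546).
v_7(7546) = 3

v_7(n) is the largest exponent k such that 7^k divides n. Factor out: 7546 = 7^3 · 22. (Sign doesn't affect v_p.) So v_7(7546) = 3.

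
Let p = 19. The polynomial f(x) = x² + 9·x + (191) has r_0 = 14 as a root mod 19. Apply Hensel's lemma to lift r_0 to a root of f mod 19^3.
r_2 = 1971 (mod 6859)

Hensel: r_{i+1} = r_i − f(r_i)·(f′(r_i))^{-1} mod 19^{i+2}, f′(x) = 2x + 9. Iterate:
  r_0 = 14 (mod 19)
  r_1 = 166 (mod 361)
  r_2 = 1971 (mod 6859)
Final: r = 1971 satisfies f(r) ≡ 0 mod 19^3.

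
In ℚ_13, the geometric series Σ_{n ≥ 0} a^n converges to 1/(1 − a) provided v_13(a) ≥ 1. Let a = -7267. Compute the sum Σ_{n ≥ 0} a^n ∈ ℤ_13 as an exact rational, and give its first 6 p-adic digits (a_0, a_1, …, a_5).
Σ a^n = 1/(1 − a) = 1/7268;  first 6 digits = (1, 0, 9, 9, 2, 12)

v_13(a) = 2 ≥ 1, so the series converges in ℤ_13 to 1/(1 − a) = 1/(1 − (-7267)) = 1/7268. Expand this rational in ℤ_13: compute digits iteratively via d_i = x_i mod 13, x_{i+1} = (x_i − d_i)/13. The first 6 digits are (1, 0, 9, 9, 2, 12).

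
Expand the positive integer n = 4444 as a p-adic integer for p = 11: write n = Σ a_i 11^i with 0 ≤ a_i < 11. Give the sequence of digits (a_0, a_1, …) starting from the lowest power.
(a_0, a_1, …) = (0, 8, 3, 3)

Repeated division by 11 gives the digits low-to-high: 4444 = 8·11^1 + 3·11^2 + 3·11^3. Digit sequence: (0, 8, 3, 3).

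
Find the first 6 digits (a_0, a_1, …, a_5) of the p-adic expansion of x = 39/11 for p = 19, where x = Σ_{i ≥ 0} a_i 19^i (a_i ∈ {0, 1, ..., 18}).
(a_0, …, a_5) = (7, 5, 17, 6, 10, 15)

v_19(39/11) = 0 (numerator and denominator both coprime to 19), so x ∈ ℤ_19^×. Compute digits iteratively via a_i = x_i mod 19, x_{i+1} = (x_i − a_i)/19, with x_0 = x:
  x_0 = 39/11;  a_0 = 7;  x_1 = (x_0 − 7)/19 = -2/11
  x_1 = -2/11;  a_1 = 5;  x_2 = (x_1 − 5)/19 = -3/11
  x_2 = -3/11;  a_2 = 17;  x_3 = (x_2 − 17)/19 = -10/11
  x_3 = -10/11;  a_3 = 6;  x_4 = (x_3 − 6)/19 = -4/11
  x_4 = -4/11;  a_4 = 10;  x_5 = (x_4 − 10)/19 = -6/11
  x_5 = -6/11;  a_5 = 15;  x_6 = (x_5 − 15)/19 = -9/11
Digits: (7, 5, 17, 6, 10, 15).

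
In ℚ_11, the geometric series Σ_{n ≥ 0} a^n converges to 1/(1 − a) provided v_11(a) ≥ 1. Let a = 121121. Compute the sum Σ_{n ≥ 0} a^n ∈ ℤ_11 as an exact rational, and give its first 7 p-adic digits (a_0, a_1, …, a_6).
Σ a^n = 1/(1 − a) = -1/121120;  first 7 digits = (1, 0, 0, 3, 8, 0, 9)

v_11(a) = 3 ≥ 1, so the series converges in ℤ_11 to 1/(1 − a) = 1/(1 − 121121) = -1/121120. Expand this rational in ℤ_11: compute digits iteratively via d_i = x_i mod 11, x_{i+1} = (x_i − d_i)/11. The first 7 digits are (1, 0, 0, 3, 8, 0, 9).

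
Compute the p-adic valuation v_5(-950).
v_5(-950) = 2

v_5(n) is the largest exponent k such that 5^k divides n. Factor out: -950 = -5^2 · 38. (Sign doesn't affect v_p.) So v_5(-950) = 2.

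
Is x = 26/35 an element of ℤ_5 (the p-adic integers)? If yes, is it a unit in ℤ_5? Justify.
x ∉ ℤ_5 (v_5(x) = -1 < 0)

ℤ_5 = {x ∈ ℚ_5 : v_5(x) ≥ 0} and ℤ_5^× = {x ∈ ℤ_5 : v_5(x) = 0}. Here v_5(26/35) = v_5(num) − v_5(den) = -1; compare against these criteria.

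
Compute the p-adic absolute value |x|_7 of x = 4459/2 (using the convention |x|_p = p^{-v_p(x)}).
|4459/2|_7 = 1/343

Step 1 — compute v_7(x) by factoring powers of 7 out of the numerator and denominator: v_7(4459/2) = 3. Step 2 — apply |x|_p = p^{-v_p(x)} = 7^{-3} = 1/343.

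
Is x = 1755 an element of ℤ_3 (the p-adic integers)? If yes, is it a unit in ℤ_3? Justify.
x ∈ ℤ_3 but not a unit; v_3(x) = 3 > 0

ℤ_3 = {x ∈ ℚ_3 : v_3(x) ≥ 0} and ℤ_3^× = {x ∈ ℤ_3 : v_3(x) = 0}. Here v_3(1755) = v_3(num) − v_3(den) = 3; compare against these criteria.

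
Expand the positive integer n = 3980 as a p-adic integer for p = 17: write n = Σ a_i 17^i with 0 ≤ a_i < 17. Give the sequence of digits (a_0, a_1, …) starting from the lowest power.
(a_0, a_1, …) = (2, 13, 13)

Repeated division by 17 gives the digits low-to-high: 3980 = 2 + 13·17^1 + 13·17^2. Digit sequence: (2, 13, 13).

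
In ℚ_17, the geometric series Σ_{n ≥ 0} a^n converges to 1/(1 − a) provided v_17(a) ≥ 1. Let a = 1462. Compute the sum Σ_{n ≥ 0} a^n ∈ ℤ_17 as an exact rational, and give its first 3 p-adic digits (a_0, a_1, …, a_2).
Σ a^n = 1/(1 − a) = -1/1461;  first 3 digits = (1, 1, 6)

v_17(a) = 1 ≥ 1, so the series converges in ℤ_17 to 1/(1 − a) = 1/(1 − 1462) = -1/1461. Expand this rational in ℤ_17: compute digits iteratively via d_i = x_i mod 17, x_{i+1} = (x_i − d_i)/17. The first 3 digits are (1, 1, 6).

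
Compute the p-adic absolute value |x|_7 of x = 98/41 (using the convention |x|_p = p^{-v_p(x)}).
|98/41|_7 = 1/49

Step 1 — compute v_7(x) by factoring powers of 7 out of the numerator and denominator: v_7(98/41) = 2. Step 2 — apply |x|_p = p^{-v_p(x)} = 7^{-2} = 1/49.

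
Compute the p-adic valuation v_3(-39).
v_3(-39) = 1

v_3(n) is the largest exponent k such that 3^k divides n. Factor out: -39 = -3^1 · 13. (Sign doesn't affect v_p.) So v_3(-39) = 1.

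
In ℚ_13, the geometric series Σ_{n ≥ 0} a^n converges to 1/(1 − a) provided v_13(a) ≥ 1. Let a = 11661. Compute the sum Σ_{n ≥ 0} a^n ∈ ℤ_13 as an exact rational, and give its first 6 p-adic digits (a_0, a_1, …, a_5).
Σ a^n = 1/(1 − a) = -1/11660;  first 6 digits = (1, 0, 4, 5, 3, 2)

v_13(a) = 2 ≥ 1, so the series converges in ℤ_13 to 1/(1 − a) = 1/(1 − 11661) = -1/11660. Expand this rational in ℤ_13: compute digits iteratively via d_i = x_i mod 13, x_{i+1} = (x_i − d_i)/13. The first 6 digits are (1, 0, 4, 5, 3, 2).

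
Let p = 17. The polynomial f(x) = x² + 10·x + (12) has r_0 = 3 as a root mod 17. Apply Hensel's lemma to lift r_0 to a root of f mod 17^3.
r_2 = 3522 (mod 4913)

Hensel: r_{i+1} = r_i − f(r_i)·(f′(r_i))^{-1} mod 17^{i+2}, f′(x) = 2x + 10. Iterate:
  r_0 = 3 (mod 17)
  r_1 = 54 (mod 289)
  r_2 = 3522 (mod 4913)
Final: r = 3522 satisfies f(r) ≡ 0 mod 17^3.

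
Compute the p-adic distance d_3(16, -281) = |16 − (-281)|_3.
d_3(16, -281) = 1/27

Step 1 — x − y = 16 − (-281) = 297. Step 2 — v_3(297) = 3 (factor: 297 = (3^3 · 11); the sign does not affect v_p). Step 3 — |x − y|_3 = 3^{-3} = 1/27.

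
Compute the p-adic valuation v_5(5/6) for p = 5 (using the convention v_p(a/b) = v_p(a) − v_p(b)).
v_5(5/6) = 1

Factor powers of 5 from the numerator and denominator of the reduced fraction: 5 = 5^1 · 1 and 6 = 5^0 · 6. Apply v_p(a/b) = v_p(a) − v_p(b): v_5(5/6) = 1 − 0 = 1.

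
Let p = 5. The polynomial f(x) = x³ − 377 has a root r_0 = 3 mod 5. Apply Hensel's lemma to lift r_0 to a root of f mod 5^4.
r_3 = 178 (mod 625)

Hensel: r_{i+1} = r_i − f(r_i)/f′(r_i) mod 5^{i+2}, where f′(x) = 3x². Iterate:
  r_0 = 3 (mod 5)
  r_1 = 3 (mod 25)
  r_2 = 53 (mod 125)
  r_3 = 178 (mod 625)
Final: r = 178 with f(r) ≡ 0 mod 5^4.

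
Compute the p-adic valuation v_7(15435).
v_7(15435) = 3

v_7(n) is the largest exponent k such that 7^k divides n. Factor out: 15435 = 7^3 · 45. (Sign doesn't affect v_p.) So v_7(15435) = 3.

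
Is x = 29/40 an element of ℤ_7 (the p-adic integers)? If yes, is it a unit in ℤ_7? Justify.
x ∈ ℤ_7^× (unit); v_7(x) = 0

ℤ_7 = {x ∈ ℚ_7 : v_7(x) ≥ 0} and ℤ_7^× = {x ∈ ℤ_7 : v_7(x) = 0}. Here v_7(29/40) = v_7(num) − v_7(den) = 0; compare against these criteria.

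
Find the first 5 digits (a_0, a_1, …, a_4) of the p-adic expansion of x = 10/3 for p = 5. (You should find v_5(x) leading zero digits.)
(a_0, …, a_4) = (0, 4, 1, 3, 1)

v_5(10/3) = 1, so a_0 = ... = a_0 = 0. Factor out: x = 5^1 · u with u = 2/3 a unit in ℤ_5. Expand u iteratively via a_{v+i} = u_i mod 5, u_{i+1} = (u_i − a_{v+i})/5:
  u_0 = 2/3;  a_1 = 4;  u_1 = (u_0 − 4)/5 = -2/3
  u_1 = -2/3;  a_2 = 1;  u_2 = (u_1 − 1)/5 = -1/3
  u_2 = -1/3;  a_3 = 3;  u_3 = (u_2 − 3)/5 = -2/3
  u_3 = -2/3;  a_4 = 1;  u_4 = (u_3 − 1)/5 = -1/3
Digits: (0, 4, 1, 3, 1).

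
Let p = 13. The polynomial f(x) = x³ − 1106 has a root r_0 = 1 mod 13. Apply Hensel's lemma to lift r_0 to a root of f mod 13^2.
r_1 = 144 (mod 169)

Hensel: r_{i+1} = r_i − f(r_i)/f′(r_i) mod 13^{i+2}, where f′(x) = 3x². Iterate:
  r_0 = 1 (mod 13)
  r_1 = 144 (mod 169)
Final: r = 144 with f(r) ≡ 0 mod 13^2.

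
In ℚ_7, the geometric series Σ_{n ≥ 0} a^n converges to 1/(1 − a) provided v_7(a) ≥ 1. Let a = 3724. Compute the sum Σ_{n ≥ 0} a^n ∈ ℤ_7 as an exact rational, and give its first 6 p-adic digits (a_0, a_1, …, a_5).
Σ a^n = 1/(1 − a) = -1/3723;  first 6 digits = (1, 0, 6, 3, 2, 6)

v_7(a) = 2 ≥ 1, so the series converges in ℤ_7 to 1/(1 − a) = 1/(1 − 3724) = -1/3723. Expand this rational in ℤ_7: compute digits iteratively via d_i = x_i mod 7, x_{i+1} = (x_i − d_i)/7. The first 6 digits are (1, 0, 6, 3, 2, 6).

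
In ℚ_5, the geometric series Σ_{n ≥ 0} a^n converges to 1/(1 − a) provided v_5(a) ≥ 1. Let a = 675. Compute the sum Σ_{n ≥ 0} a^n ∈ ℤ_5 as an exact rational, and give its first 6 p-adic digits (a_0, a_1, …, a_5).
Σ a^n = 1/(1 − a) = -1/674;  first 6 digits = (1, 0, 2, 0, 0, 1)

v_5(a) = 2 ≥ 1, so the series converges in ℤ_5 to 1/(1 − a) = 1/(1 − 675) = -1/674. Expand this rational in ℤ_5: compute digits iteratively via d_i = x_i mod 5, x_{i+1} = (x_i − d_i)/5. The first 6 digits are (1, 0, 2, 0, 0, 1).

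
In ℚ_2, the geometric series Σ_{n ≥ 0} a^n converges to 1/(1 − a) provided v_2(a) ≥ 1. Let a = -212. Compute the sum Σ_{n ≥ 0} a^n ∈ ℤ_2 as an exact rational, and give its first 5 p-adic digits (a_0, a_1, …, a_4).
Σ a^n = 1/(1 − a) = 1/213;  first 5 digits = (1, 0, 1, 1, 1)

v_2(a) = 2 ≥ 1, so the series converges in ℤ_2 to 1/(1 − a) = 1/(1 − (-212)) = 1/213. Expand this rational in ℤ_2: compute digits iteratively via d_i = x_i mod 2, x_{i+1} = (x_i − d_i)/2. The first 5 digits are (1, 0, 1, 1, 1).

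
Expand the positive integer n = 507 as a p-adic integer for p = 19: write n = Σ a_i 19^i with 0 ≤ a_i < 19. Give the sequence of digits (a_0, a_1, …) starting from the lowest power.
(a_0, a_1, …) = (13, 7, 1)

Repeated division by 19 gives the digits low-to-high: 507 = 13 + 7·19^1 + 1·19^2. Digit sequence: (13, 7, 1).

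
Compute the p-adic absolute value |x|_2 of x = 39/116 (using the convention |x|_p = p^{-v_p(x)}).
|39/116|_2 = 4

Step 1 — compute v_2(x) by factoring powers of 2 out of the numerator and denominator: v_2(39/116) = -2. Step 2 — apply |x|_p = p^{-v_p(x)} = 2^{2} = 4.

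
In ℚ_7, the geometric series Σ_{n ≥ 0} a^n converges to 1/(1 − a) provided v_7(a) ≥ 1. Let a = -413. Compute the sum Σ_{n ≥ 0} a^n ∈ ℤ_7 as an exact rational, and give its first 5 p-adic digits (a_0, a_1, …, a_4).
Σ a^n = 1/(1 − a) = 1/414;  first 5 digits = (1, 4, 0, 0, 2)

v_7(a) = 1 ≥ 1, so the series converges in ℤ_7 to 1/(1 − a) = 1/(1 − (-413)) = 1/414. Expand this rational in ℤ_7: compute digits iteratively via d_i = x_i mod 7, x_{i+1} = (x_i − d_i)/7. The first 5 digits are (1, 4, 0, 0, 2).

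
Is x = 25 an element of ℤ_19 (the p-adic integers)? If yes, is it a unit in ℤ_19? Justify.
x ∈ ℤ_19^× (unit); v_19(x) = 0

ℤ_19 = {x ∈ ℚ_19 : v_19(x) ≥ 0} and ℤ_19^× = {x ∈ ℤ_19 : v_19(x) = 0}. Here v_19(25) = v_19(num) − v_19(den) = 0; compare against these criteria.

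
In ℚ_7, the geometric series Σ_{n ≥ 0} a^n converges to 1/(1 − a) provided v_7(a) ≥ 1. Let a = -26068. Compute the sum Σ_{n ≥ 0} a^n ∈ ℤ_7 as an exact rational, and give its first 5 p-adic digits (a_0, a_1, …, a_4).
Σ a^n = 1/(1 − a) = 1/26069;  first 5 digits = (1, 0, 0, 1, 3)

v_7(a) = 3 ≥ 1, so the series converges in ℤ_7 to 1/(1 − a) = 1/(1 − (-26068)) = 1/26069. Expand this rational in ℤ_7: compute digits iteratively via d_i = x_i mod 7, x_{i+1} = (x_i − d_i)/7. The first 5 digits are (1, 0, 0, 1, 3).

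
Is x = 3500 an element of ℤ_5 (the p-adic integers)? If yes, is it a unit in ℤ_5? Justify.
x ∈ ℤ_5 but not a unit; v_5(x) = 3 > 0

ℤ_5 = {x ∈ ℚ_5 : v_5(x) ≥ 0} and ℤ_5^× = {x ∈ ℤ_5 : v_5(x) = 0}. Here v_5(3500) = v_5(num) − v_5(den) = 3; compare against these criteria.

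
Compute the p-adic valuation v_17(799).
v_17(799) = 1

v_17(n) is the largest exponent k such that 17^k divides n. Factor out: 799 = 17^1 · 47. (Sign doesn't affect v_p.) So v_17(799) = 1.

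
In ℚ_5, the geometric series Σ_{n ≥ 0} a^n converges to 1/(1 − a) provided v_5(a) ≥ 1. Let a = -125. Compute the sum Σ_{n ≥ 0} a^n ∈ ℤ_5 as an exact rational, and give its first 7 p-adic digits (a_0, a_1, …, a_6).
Σ a^n = 1/(1 − a) = 1/126;  first 7 digits = (1, 0, 0, 4, 4, 4, 0)

v_5(a) = 3 ≥ 1, so the series converges in ℤ_5 to 1/(1 − a) = 1/(1 − (-125)) = 1/126. Expand this rational in ℤ_5: compute digits iteratively via d_i = x_i mod 5, x_{i+1} = (x_i − d_i)/5. The first 7 digits are (1, 0, 0, 4, 4, 4, 0).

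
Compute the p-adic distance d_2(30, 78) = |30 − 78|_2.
d_2(30, 78) = 1/16

Step 1 — x − y = 30 − 78 = -48. Step 2 — v_2(-48) = 4 (factor: -48 = −(2^4 · 3); the sign does not affect v_p). Step 3 — |x − y|_2 = 2^{-4} = 1/16.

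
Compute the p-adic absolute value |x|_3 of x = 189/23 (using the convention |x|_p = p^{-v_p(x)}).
|189/23|_3 = 1/27

Step 1 — compute v_3(x) by factoring powers of 3 out of the numerator and denominator: v_3(189/23) = 3. Step 2 — apply |x|_p = p^{-v_p(x)} = 3^{-3} = 1/27.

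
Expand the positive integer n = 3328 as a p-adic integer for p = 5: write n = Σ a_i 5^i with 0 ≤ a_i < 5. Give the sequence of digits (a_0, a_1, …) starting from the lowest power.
(a_0, a_1, …) = (3, 0, 3, 1, 0, 1)

Repeated division by 5 gives the digits low-to-high: 3328 = 3 + 3·5^2 + 1·5^3 + 1·5^5. Digit sequence: (3, 0, 3, 1, 0, 1).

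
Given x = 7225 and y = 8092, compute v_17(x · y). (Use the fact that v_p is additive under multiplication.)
v_17(58464700) = 4

v_p(x) = 2 (factor: 7225 = 17^2 · 25); v_p(y) = 2 (factor: 8092 = 17^2 · 28). Additivity: v_p(xy) = v_p(x) + v_p(y) = 2 + 2 = 4. (Direct check: xy = 58464700 = 17^4 · (700).)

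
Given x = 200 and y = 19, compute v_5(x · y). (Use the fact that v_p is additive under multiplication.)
v_5(3800) = 2

v_p(x) = 2 (factor: 200 = 5^2 · 8); v_p(y) = 0 (factor: 19 = 5^0 · 19). Additivity: v_p(xy) = v_p(x) + v_p(y) = 2 + 0 = 2. (Direct check: xy = 3800 = 5^2 · (152).)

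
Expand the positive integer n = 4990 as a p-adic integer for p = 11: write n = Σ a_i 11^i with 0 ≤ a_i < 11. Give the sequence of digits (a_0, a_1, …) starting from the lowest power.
(a_0, a_1, …) = (7, 2, 8, 3)

Repeated division by 11 gives the digits low-to-high: 4990 = 7 + 2·11^1 + 8·11^2 + 3·11^3. Digit sequence: (7, 2, 8, 3).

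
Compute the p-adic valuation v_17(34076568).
v_17(34076568) = 5

v_17(n) is the largest exponent k such that 17^k divides n. Factor out: 34076568 = 17^5 · 24. (Sign doesn't affect v_p.) So v_17(34076568) = 5.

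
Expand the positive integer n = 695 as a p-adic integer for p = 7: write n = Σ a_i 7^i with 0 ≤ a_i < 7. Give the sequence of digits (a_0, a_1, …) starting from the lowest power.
(a_0, a_1, …) = (2, 1, 0, 2)

Repeated division by 7 gives the digits low-to-high: 695 = 2 + 1·7^1 + 2·7^3. Digit sequence: (2, 1, 0, 2).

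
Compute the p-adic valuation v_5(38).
v_5(38) = 0

v_5(n) is the largest exponent k such that 5^k divides n. Factor out: 38 = 5^0 · 38. (Sign doesn't affect v_p.) So v_5(38) = 0.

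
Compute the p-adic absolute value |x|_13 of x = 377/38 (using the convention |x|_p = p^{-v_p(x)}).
|377/38|_13 = 1/13

Step 1 — compute v_13(x) by factoring powers of 13 out of the numerator and denominator: v_13(377/38) = 1. Step 2 — apply |x|_p = p^{-v_p(x)} = 13^{-1} = 1/13.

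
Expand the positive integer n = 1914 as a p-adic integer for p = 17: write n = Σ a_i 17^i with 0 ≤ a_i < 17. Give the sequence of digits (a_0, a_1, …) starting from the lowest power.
(a_0, a_1, …) = (10, 10, 6)

Repeated division by 17 gives the digits low-to-high: 1914 = 10 + 10·17^1 + 6·17^2. Digit sequence: (10, 10, 6).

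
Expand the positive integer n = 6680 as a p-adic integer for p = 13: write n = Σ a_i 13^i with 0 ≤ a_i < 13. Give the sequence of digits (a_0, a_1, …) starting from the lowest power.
(a_0, a_1, …) = (11, 6, 0, 3)

Repeated division by 13 gives the digits low-to-high: 6680 = 11 + 6·13^1 + 3·13^3. Digit sequence: (11, 6, 0, 3).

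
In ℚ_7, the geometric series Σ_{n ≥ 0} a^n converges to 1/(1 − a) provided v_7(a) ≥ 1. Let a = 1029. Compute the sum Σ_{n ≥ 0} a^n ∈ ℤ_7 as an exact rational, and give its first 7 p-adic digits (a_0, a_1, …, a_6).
Σ a^n = 1/(1 − a) = -1/1028;  first 7 digits = (1, 0, 0, 3, 0, 0, 2)

v_7(a) = 3 ≥ 1, so the series converges in ℤ_7 to 1/(1 − a) = 1/(1 − 1029) = -1/1028. Expand this rational in ℤ_7: compute digits iteratively via d_i = x_i mod 7, x_{i+1} = (x_i − d_i)/7. The first 7 digits are (1, 0, 0, 3, 0, 0, 2).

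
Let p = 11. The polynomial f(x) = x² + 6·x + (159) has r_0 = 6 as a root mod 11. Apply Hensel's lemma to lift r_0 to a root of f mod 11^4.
r_3 = 12799 (mod 14641)

Hensel: r_{i+1} = r_i − f(r_i)·(f′(r_i))^{-1} mod 11^{i+2}, f′(x) = 2x + 6. Iterate:
  r_0 = 6 (mod 11)
  r_1 = 94 (mod 121)
  r_2 = 820 (mod 1331)
  r_3 = 12799 (mod 14641)
Final: r = 12799 satisfies f(r) ≡ 0 mod 11^4.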